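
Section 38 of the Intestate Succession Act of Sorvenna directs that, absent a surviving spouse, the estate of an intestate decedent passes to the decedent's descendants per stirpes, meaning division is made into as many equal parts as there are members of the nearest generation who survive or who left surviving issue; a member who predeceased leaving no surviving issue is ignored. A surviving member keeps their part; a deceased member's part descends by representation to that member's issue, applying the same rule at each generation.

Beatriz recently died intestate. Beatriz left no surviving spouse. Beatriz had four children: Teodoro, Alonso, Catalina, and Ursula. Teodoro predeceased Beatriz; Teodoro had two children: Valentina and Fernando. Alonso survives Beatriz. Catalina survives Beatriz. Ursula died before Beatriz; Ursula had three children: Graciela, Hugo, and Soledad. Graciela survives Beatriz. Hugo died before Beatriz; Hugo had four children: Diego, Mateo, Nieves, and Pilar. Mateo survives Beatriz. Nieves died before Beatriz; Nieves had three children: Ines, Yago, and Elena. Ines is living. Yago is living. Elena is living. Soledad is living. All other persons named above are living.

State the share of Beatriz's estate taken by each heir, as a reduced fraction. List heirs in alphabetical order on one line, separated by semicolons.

Alonso 1/4; Catalina 1/4; Diego 1/48; Elena 1/144; Fernando 1/8; Graciela 1/12; Ines 1/144; Mateo 1/48; Pilar 1/48; Soledad 1/12; Valentina 1/8; Yago 1/144

There is no surviving spouse, so the entire estate passes to Beatriz's descendants per stirpes.
The estate is divided into 4 equal shares of 1/4 among Teodoro, Alonso, Catalina, Ursula.
Teodoro predeceased; the 1/4 allotted to Teodoro's branch passes to Teodoro's issue by representation.
The 1/4 is divided into 2 equal shares of 1/8 among Valentina, Fernando.
Valentina is living and takes 1/8.
Fernando is living and takes 1/8.
Alonso is living and takes 1/4.
Catalina is living and takes 1/4.
Ursula predeceased; the 1/4 allotted to Ursula's branch passes to Ursula's issue by representation.
The 1/4 is divided into 3 equal shares of 1/12 among Graciela, Hugo, Soledad.
Graciela is living and takes 1/12.
Hugo predeceased; the 1/12 allotted to Hugo's branch passes to Hugo's issue by representation.
The 1/12 is divided into 4 equal shares of 1/48 among Diego, Mateo, Nieves, Pilar.
Diego is living and takes 1/48.
Mateo is living and takes 1/48.
Nieves predeceased; the 1/48 allotted to Nieves's branch passes to Nieves's issue by representation.
The 1/48 is divided into 3 equal shares of 1/144 among Ines, Yago, Elena.
Ines is living and takes 1/144.
Yago is living and takes 1/144.
Elena is living and takes 1/144.
Pilar is living and takes 1/48.
Soledad is living and takes 1/12.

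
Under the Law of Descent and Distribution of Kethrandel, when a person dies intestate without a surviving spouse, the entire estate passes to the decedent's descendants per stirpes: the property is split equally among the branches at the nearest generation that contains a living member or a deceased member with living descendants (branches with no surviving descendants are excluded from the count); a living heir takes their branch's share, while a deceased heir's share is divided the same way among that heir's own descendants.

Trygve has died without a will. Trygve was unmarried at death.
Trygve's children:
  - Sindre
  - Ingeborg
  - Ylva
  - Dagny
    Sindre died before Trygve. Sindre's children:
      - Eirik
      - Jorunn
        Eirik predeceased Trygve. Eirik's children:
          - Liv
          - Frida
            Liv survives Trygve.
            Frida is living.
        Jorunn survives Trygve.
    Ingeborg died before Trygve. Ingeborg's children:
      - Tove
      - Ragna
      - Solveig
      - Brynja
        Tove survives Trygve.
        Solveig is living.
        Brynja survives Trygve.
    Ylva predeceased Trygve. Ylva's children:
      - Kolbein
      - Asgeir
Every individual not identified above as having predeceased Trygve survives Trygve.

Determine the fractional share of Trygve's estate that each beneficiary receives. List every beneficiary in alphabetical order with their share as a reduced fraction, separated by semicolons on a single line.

There is no surviving spouse, so the entire estate passes to Trygve's descendants per stirpes.
The estate is divided into 4 equal shares of 1/4 among Sindre, Ingeborg, Ylva, Dagny.
Sindre predeceased; the 1/4 allotted to Sindre's branch passes to Sindre's issue by representation.
The 1/4 is divided into 2 equal shares of 1/8 among Eirik, Jorunn.
Eirik predeceased; the 1/8 allotted to Eirik's branch passes to Eirik's issue by representation.
The 1/8 is divided into 2 equal shares of 1/16 among Liv, Frida.
Liv is living and takes 1/16.
Frida is living and takes 1/16.
Jorunn is living and takes 1/8.
Ingeborg predeceased; the 1/4 allotted to Ingeborg's branch passes to Ingeborg's issue by representation.
The 1/4 is divided into 4 equal shares of 1/16 among Tove, Ragna, Solveig, Brynja.
Tove is living and takes 1/16.
Ragna is living and takes 1/16.
Solveig is living and takes 1/16.
Brynja is living and takes 1/16.
Ylva predeceased; the 1/4 allotted to Ylva's branch passes to Ylva's issue by representation.
The 1/4 is divided into 2 equal shares of 1/8 among Kolbein, Asgeir.
Kolbein is living and takes 1/8.
Asgeir is living and takes 1/8.
Dagny is living and takes 1/4.

Asgeir 1/8; Brynja 1/16; Dagny 1/4; Frida 1/16; Jorunn 1/8; Kolbein 1/8; Liv 1/16; Ragna 1/16; Solveig 1/16; Tove 1/16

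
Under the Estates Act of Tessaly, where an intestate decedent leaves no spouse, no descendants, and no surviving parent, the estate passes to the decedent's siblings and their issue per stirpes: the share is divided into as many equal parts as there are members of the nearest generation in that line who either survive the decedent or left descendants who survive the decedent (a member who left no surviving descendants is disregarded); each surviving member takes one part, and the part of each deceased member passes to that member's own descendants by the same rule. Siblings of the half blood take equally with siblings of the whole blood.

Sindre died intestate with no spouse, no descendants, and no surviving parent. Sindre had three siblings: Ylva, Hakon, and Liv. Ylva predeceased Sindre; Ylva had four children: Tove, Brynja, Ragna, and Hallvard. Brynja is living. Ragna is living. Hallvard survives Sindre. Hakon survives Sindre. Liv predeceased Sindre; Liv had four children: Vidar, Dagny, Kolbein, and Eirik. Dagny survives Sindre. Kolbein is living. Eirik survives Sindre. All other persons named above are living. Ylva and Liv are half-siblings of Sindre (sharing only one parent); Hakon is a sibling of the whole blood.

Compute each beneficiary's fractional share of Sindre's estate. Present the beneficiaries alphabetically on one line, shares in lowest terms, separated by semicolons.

Brynja 1/12; Dagny 1/12; Eirik 1/12; Hakon 1/3; Hallvard 1/12; Kolbein 1/12; Ragna 1/12; Tove 1/12; Vidar 1/12

No spouse, descendants, or parent survives, so the estate passes to Sindre's siblings per stirpes.
Half-blood and whole-blood siblings take equally under the stated rule.
The estate is divided into 3 equal shares of 1/3 among Ylva, Hakon, Liv.
Ylva predeceased; the 1/3 allotted to Ylva's branch passes to Ylva's issue by representation.
The 1/3 is divided into 4 equal shares of 1/12 among Tove, Brynja, Ragna, Hallvard.
Tove is living and takes 1/12.
Brynja is living and takes 1/12.
Ragna is living and takes 1/12.
Hallvard is living and takes 1/12.
Hakon is living and takes 1/3.
Liv predeceased; the 1/3 allotted to Liv's branch passes to Liv's issue by representation.
The 1/3 is divided into 4 equal shares of 1/12 among Vidar, Dagny, Kolbein, Eirik.
Vidar is living and takes 1/12.
Dagny is living and takes 1/12.
Kolbein is living and takes 1/12.
Eirik is living and takes 1/12.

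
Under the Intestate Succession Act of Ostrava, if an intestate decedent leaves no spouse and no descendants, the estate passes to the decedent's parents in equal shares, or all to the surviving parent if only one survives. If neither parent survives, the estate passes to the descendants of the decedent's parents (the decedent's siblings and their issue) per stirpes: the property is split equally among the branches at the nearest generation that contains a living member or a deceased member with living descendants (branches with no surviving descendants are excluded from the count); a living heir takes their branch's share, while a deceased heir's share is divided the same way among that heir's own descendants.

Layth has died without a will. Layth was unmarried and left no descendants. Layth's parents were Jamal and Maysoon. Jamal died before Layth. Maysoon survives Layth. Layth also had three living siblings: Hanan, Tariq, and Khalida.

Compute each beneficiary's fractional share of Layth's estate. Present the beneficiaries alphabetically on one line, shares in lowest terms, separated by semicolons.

Only one parent, Maysoon, survives, so Maysoon takes the entire estate. The siblings take nothing because a surviving parent has priority.

Maysoon 1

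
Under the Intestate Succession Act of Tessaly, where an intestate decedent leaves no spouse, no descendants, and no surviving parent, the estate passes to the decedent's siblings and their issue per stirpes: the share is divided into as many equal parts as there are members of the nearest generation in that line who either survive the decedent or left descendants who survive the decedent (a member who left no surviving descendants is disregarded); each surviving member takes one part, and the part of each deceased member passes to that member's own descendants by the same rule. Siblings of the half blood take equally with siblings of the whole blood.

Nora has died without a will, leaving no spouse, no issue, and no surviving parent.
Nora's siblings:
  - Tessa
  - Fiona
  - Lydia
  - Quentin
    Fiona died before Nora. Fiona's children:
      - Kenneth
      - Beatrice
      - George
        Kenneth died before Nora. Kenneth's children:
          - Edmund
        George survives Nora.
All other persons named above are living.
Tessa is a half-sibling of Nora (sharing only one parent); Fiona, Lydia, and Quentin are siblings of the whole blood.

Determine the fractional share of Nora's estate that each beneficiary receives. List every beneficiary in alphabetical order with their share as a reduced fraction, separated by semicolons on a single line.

Beatrice 1/12; Edmund 1/12; George 1/12; Lydia 1/4; Quentin 1/4; Tessa 1/4

No spouse, descendants, or parent survives, so the estate passes to Nora's siblings per stirpes.
Half-blood and whole-blood siblings take equally under the stated rule.
The estate is divided into 4 equal shares of 1/4 among Tessa, Fiona, Lydia, Quentin.
Tessa is living and takes 1/4.
Fiona predeceased; the 1/4 allotted to Fiona's branch passes to Fiona's issue by representation.
The 1/4 is divided into 3 equal shares of 1/12 among Kenneth, Beatrice, George.
Kenneth predeceased; the 1/12 allotted to Kenneth's branch passes to Kenneth's issue by representation.
Edmund is the sole taker at this level and receives the full 1/12.
Beatrice is living and takes 1/12.
George is living and takes 1/12.
Lydia is living and takes 1/4.
Quentin is living and takes 1/4.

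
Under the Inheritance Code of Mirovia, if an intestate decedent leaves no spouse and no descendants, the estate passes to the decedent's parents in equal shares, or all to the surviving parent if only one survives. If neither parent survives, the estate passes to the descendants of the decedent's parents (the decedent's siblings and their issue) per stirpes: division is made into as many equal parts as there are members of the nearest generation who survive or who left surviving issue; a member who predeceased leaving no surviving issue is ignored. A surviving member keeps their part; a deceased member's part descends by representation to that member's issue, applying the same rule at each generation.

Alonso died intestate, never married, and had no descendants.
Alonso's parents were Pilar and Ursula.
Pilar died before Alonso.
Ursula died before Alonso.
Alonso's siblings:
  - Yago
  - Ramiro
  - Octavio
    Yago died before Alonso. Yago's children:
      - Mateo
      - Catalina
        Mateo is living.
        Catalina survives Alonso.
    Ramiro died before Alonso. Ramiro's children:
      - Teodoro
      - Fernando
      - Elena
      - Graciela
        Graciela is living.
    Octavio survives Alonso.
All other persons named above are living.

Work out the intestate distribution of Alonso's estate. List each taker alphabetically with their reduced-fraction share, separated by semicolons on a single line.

Neither parent survives and there are no descendants, so the estate passes to Alonso's siblings and their issue per stirpes.
The estate is divided into 3 equal shares of 1/3 among Yago, Ramiro, Octavio.
Yago predeceased; the 1/3 allotted to Yago's branch passes to Yago's issue by representation.
The 1/3 is divided into 2 equal shares of 1/6 among Mateo, Catalina.
Mateo is living and takes 1/6.
Catalina is living and takes 1/6.
Ramiro predeceased; the 1/3 allotted to Ramiro's branch passes to Ramiro's issue by representation.
The 1/3 is divided into 4 equal shares of 1/12 among Teodoro, Fernando, Elena, Graciela.
Teodoro is living and takes 1/12.
Fernando is living and takes 1/12.
Elena is living and takes 1/12.
Graciela is living and takes 1/12.
Octavio is living and takes 1/3.

Catalina 1/6; Elena 1/12; Fernando 1/12; Graciela 1/12; Mateo 1/6; Octavio 1/3; Teodoro 1/12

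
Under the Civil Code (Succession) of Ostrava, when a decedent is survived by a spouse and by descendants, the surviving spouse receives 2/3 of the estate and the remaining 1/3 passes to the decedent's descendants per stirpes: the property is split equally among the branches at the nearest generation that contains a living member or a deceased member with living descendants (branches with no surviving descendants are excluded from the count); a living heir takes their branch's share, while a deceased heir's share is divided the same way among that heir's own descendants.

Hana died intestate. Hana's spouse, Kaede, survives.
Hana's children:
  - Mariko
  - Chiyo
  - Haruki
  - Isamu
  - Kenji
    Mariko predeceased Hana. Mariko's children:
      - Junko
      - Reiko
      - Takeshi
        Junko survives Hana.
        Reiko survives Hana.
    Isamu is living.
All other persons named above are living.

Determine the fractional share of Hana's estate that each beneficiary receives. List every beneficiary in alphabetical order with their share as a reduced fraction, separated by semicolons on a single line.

Kaede, as surviving spouse, takes 2/3.
The remaining 1/3 passes to Hana's descendants per stirpes.
The 1/3 is divided into 5 equal shares of 1/15 among Mariko, Chiyo, Haruki, Isamu, Kenji.
Mariko predeceased; the 1/15 allotted to Mariko's branch passes to Mariko's issue by representation.
The 1/15 is divided into 3 equal shares of 1/45 among Junko, Reiko, Takeshi.
Junko is living and takes 1/45.
Reiko is living and takes 1/45.
Takeshi is living and takes 1/45.
Chiyo is living and takes 1/15.
Haruki is living and takes 1/15.
Isamu is living and takes 1/15.
Kenji is living and takes 1/15.

Chiyo 1/15; Haruki 1/15; Isamu 1/15; Junko 1/45; Kaede 2/3; Kenji 1/15; Reiko 1/45; Takeshi 1/45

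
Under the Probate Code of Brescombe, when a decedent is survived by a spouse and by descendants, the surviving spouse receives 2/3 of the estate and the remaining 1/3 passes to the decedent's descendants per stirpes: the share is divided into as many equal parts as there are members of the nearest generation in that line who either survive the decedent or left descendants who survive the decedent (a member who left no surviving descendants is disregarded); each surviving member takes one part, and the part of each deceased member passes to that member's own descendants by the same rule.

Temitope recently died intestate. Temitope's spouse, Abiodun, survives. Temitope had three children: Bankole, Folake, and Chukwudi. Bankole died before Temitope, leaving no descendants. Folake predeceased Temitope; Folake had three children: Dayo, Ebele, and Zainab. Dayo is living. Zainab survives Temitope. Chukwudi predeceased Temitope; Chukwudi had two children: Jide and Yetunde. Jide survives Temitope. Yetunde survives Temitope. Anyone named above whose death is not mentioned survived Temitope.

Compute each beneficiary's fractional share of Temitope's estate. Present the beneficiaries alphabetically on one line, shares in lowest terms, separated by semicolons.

Abiodun, as surviving spouse, takes 2/3.
The remaining 1/3 passes to Temitope's descendants per stirpes.
Bankole left no surviving issue, so that branch lapses and is disregarded.
The 1/3 is divided into 2 equal shares of 1/6 among Folake, Chukwudi.
Folake predeceased; the 1/6 allotted to Folake's branch passes to Folake's issue by representation.
The 1/6 is divided into 3 equal shares of 1/18 among Dayo, Ebele, Zainab.
Dayo is living and takes 1/18.
Ebele is living and takes 1/18.
Zainab is living and takes 1/18.
Chukwudi predeceased; the 1/6 allotted to Chukwudi's branch passes to Chukwudi's issue by representation.
The 1/6 is divided into 2 equal shares of 1/12 among Jide, Yetunde.
Jide is living and takes 1/12.
Yetunde is living and takes 1/12.

Abiodun 2/3; Dayo 1/18; Ebele 1/18; Jide 1/12; Yetunde 1/12; Zainab 1/18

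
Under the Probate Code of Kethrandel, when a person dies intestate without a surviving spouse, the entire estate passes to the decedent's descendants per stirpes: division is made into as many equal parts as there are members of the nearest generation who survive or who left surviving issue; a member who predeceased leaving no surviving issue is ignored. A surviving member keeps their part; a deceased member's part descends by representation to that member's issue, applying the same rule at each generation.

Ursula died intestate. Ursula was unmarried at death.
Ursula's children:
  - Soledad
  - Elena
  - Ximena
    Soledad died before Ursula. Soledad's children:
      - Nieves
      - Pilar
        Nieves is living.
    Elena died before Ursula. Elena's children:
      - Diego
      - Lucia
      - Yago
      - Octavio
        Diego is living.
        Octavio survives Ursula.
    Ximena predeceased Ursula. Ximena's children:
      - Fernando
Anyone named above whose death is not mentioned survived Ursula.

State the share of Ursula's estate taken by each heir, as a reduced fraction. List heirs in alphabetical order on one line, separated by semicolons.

There is no surviving spouse, so the entire estate passes to Ursula's descendants per stirpes.
The estate is divided into 3 equal shares of 1/3 among Soledad, Elena, Ximena.
Soledad predeceased; the 1/3 allotted to Soledad's branch passes to Soledad's issue by representation.
The 1/3 is divided into 2 equal shares of 1/6 among Nieves, Pilar.
Nieves is living and takes 1/6.
Pilar is living and takes 1/6.
Elena predeceased; the 1/3 allotted to Elena's branch passes to Elena's issue by representation.
The 1/3 is divided into 4 equal shares of 1/12 among Diego, Lucia, Yago, Octavio.
Diego is living and takes 1/12.
Lucia is living and takes 1/12.
Yago is living and takes 1/12.
Octavio is living and takes 1/12.
Ximena predeceased; the 1/3 allotted to Ximena's branch passes to Ximena's issue by representation.
Fernando is the sole taker at this level and receives the full 1/3.

Diego 1/12; Fernando 1/3; Lucia 1/12; Nieves 1/6; Octavio 1/12; Pilar 1/6; Yago 1/12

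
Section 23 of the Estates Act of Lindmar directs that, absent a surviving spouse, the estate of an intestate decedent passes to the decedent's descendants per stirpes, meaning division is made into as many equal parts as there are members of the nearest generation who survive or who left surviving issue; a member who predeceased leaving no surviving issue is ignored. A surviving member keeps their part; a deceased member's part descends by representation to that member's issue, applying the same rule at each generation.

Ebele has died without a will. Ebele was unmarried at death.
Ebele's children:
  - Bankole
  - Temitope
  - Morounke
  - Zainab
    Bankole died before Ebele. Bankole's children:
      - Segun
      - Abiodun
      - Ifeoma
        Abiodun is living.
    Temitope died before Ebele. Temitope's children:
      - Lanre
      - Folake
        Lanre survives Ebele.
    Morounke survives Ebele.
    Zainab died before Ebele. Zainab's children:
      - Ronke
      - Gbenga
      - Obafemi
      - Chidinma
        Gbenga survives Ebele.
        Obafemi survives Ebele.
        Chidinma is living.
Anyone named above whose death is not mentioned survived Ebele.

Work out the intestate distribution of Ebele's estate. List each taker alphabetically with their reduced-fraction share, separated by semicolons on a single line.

There is no surviving spouse, so the entire estate passes to Ebele's descendants per stirpes.
The estate is divided into 4 equal shares of 1/4 among Bankole, Temitope, Morounke, Zainab.
Bankole predeceased; the 1/4 allotted to Bankole's branch passes to Bankole's issue by representation.
The 1/4 is divided into 3 equal shares of 1/12 among Segun, Abiodun, Ifeoma.
Segun is living and takes 1/12.
Abiodun is living and takes 1/12.
Ifeoma is living and takes 1/12.
Temitope predeceased; the 1/4 allotted to Temitope's branch passes to Temitope's issue by representation.
The 1/4 is divided into 2 equal shares of 1/8 among Lanre, Folake.
Lanre is living and takes 1/8.
Folake is living and takes 1/8.
Morounke is living and takes 1/4.
Zainab predeceased; the 1/4 allotted to Zainab's branch passes to Zainab's issue by representation.
The 1/4 is divided into 4 equal shares of 1/16 among Ronke, Gbenga, Obafemi, Chidinma.
Ronke is living and takes 1/16.
Gbenga is living and takes 1/16.
Obafemi is living and takes 1/16.
Chidinma is living and takes 1/16.

Abiodun 1/12; Chidinma 1/16; Folake 1/8; Gbenga 1/16; Ifeoma 1/12; Lanre 1/8; Morounke 1/4; Obafemi 1/16; Ronke 1/16; Segun 1/12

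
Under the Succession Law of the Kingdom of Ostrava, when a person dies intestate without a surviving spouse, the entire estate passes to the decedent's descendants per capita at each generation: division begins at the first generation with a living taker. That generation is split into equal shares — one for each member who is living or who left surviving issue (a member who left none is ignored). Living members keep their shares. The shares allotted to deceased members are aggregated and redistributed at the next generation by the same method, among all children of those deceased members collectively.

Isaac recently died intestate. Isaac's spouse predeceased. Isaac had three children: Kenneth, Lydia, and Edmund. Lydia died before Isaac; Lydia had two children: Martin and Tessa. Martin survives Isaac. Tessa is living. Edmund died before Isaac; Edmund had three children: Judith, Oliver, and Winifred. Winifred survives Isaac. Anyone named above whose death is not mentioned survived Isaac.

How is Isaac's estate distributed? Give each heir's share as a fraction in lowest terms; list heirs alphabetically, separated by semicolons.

Judith 2/15; Kenneth 1/3; Martin 2/15; Oliver 2/15; Tessa 2/15; Winifred 2/15

There is no surviving spouse, so the entire estate passes to Isaac's descendants per capita at each generation.
At generation 1 (Kenneth, Lydia, Edmund) there are 3 shares of (1)/3 = 1/3 each.
Living: Kenneth — each takes 1/3.
Deceased: Lydia and Edmund. Their combined 2/3 is pooled and carried to generation 2.
At generation 2 (Martin, Tessa, Judith, Oliver, Winifred) there are 5 shares of (2/3)/5 = 2/15 each.
Living: Martin, Tessa, Judith, Oliver, and Winifred — each takes 2/15.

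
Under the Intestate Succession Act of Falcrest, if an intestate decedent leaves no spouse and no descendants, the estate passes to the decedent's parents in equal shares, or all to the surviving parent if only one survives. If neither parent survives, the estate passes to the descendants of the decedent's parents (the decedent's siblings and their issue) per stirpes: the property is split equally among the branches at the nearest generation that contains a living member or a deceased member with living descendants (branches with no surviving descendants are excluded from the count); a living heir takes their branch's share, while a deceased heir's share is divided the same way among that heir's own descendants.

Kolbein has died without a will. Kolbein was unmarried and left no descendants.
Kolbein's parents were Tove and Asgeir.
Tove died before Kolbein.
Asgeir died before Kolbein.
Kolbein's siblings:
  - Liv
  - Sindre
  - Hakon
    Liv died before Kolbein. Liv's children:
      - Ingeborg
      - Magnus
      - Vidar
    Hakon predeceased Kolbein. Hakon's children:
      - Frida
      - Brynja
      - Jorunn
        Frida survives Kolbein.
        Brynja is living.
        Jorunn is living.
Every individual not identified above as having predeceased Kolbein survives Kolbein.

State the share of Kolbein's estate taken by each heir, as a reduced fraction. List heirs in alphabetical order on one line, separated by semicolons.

Brynja 1/9; Frida 1/9; Ingeborg 1/9; Jorunn 1/9; Magnus 1/9; Sindre 1/3; Vidar 1/9

Neither parent survives and there are no descendants, so the estate passes to Kolbein's siblings and their issue per stirpes.
The estate is divided into 3 equal shares of 1/3 among Liv, Sindre, Hakon.
Liv predeceased; the 1/3 allotted to Liv's branch passes to Liv's issue by representation.
The 1/3 is divided into 3 equal shares of 1/9 among Ingeborg, Magnus, Vidar.
Ingeborg is living and takes 1/9.
Magnus is living and takes 1/9.
Vidar is living and takes 1/9.
Sindre is living and takes 1/3.
Hakon predeceased; the 1/3 allotted to Hakon's branch passes to Hakon's issue by representation.
The 1/3 is divided into 3 equal shares of 1/9 among Frida, Brynja, Jorunn.
Frida is living and takes 1/9.
Brynja is living and takes 1/9.
Jorunn is living and takes 1/9.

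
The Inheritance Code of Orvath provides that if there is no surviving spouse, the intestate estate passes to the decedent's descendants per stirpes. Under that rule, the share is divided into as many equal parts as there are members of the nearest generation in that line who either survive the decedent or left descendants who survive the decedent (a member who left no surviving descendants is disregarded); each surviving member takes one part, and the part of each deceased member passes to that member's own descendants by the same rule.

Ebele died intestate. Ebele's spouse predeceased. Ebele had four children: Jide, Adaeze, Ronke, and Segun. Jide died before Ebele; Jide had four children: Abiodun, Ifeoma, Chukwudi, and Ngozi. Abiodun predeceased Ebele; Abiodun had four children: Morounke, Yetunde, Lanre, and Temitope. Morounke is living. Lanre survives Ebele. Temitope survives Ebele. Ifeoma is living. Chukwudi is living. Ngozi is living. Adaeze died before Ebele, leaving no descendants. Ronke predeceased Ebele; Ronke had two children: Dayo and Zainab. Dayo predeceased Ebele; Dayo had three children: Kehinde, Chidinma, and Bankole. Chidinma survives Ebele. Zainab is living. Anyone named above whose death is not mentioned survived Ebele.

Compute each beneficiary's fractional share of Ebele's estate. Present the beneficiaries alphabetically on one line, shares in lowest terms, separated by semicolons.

Bankole 1/18; Chidinma 1/18; Chukwudi 1/12; Ifeoma 1/12; Kehinde 1/18; Lanre 1/48; Morounke 1/48; Ngozi 1/12; Segun 1/3; Temitope 1/48; Yetunde 1/48; Zainab 1/6

There is no surviving spouse, so the entire estate passes to Ebele's descendants per stirpes.
Adaeze left no surviving issue, so that branch lapses and is disregarded.
The estate is divided into 3 equal shares of 1/3 among Jide, Ronke, Segun.
Jide predeceased; the 1/3 allotted to Jide's branch passes to Jide's issue by representation.
The 1/3 is divided into 4 equal shares of 1/12 among Abiodun, Ifeoma, Chukwudi, Ngozi.
Abiodun predeceased; the 1/12 allotted to Abiodun's branch passes to Abiodun's issue by representation.
The 1/12 is divided into 4 equal shares of 1/48 among Morounke, Yetunde, Lanre, Temitope.
Morounke is living and takes 1/48.
Yetunde is living and takes 1/48.
Lanre is living and takes 1/48.
Temitope is living and takes 1/48.
Ifeoma is living and takes 1/12.
Chukwudi is living and takes 1/12.
Ngozi is living and takes 1/12.
Ronke predeceased; the 1/3 allotted to Ronke's branch passes to Ronke's issue by representation.
The 1/3 is divided into 2 equal shares of 1/6 among Dayo, Zainab.
Dayo predeceased; the 1/6 allotted to Dayo's branch passes to Dayo's issue by representation.
The 1/6 is divided into 3 equal shares of 1/18 among Kehinde, Chidinma, Bankole.
Kehinde is living and takes 1/18.
Chidinma is living and takes 1/18.
Bankole is living and takes 1/18.
Zainab is living and takes 1/6.
Segun is living and takes 1/3.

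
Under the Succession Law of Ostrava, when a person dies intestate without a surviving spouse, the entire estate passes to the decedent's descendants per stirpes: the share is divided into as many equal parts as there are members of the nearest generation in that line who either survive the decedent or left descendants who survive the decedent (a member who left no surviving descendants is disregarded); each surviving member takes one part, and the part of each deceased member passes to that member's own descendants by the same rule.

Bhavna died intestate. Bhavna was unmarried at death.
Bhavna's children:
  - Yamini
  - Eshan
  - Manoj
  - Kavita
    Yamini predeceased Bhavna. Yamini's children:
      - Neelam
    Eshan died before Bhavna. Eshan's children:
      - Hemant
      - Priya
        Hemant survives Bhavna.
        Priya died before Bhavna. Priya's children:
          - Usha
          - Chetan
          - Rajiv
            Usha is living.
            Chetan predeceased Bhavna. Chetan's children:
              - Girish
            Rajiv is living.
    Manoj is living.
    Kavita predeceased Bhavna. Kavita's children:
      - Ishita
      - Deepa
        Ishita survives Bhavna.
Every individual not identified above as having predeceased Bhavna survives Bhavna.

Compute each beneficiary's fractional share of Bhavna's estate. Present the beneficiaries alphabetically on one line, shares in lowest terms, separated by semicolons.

There is no surviving spouse, so the entire estate passes to Bhavna's descendants per stirpes.
The estate is divided into 4 equal shares of 1/4 among Yamini, Eshan, Manoj, Kavita.
Yamini predeceased; the 1/4 allotted to Yamini's branch passes to Yamini's issue by representation.
Neelam is the sole taker at this level and receives the full 1/4.
Eshan predeceased; the 1/4 allotted to Eshan's branch passes to Eshan's issue by representation.
The 1/4 is divided into 2 equal shares of 1/8 among Hemant, Priya.
Hemant is living and takes 1/8.
Priya predeceased; the 1/8 allotted to Priya's branch passes to Priya's issue by representation.
The 1/8 is divided into 3 equal shares of 1/24 among Usha, Chetan, Rajiv.
Usha is living and takes 1/24.
Chetan predeceased; the 1/24 allotted to Chetan's branch passes to Chetan's issue by representation.
Girish is the sole taker at this level and receives the full 1/24.
Rajiv is living and takes 1/24.
Manoj is living and takes 1/4.
Kavita predeceased; the 1/4 allotted to Kavita's branch passes to Kavita's issue by representation.
The 1/4 is divided into 2 equal shares of 1/8 among Ishita, Deepa.
Ishita is living and takes 1/8.
Deepa is living and takes 1/8.

Deepa 1/8; Girish 1/24; Hemant 1/8; Ishita 1/8; Manoj 1/4; Neelam 1/4; Rajiv 1/24; Usha 1/24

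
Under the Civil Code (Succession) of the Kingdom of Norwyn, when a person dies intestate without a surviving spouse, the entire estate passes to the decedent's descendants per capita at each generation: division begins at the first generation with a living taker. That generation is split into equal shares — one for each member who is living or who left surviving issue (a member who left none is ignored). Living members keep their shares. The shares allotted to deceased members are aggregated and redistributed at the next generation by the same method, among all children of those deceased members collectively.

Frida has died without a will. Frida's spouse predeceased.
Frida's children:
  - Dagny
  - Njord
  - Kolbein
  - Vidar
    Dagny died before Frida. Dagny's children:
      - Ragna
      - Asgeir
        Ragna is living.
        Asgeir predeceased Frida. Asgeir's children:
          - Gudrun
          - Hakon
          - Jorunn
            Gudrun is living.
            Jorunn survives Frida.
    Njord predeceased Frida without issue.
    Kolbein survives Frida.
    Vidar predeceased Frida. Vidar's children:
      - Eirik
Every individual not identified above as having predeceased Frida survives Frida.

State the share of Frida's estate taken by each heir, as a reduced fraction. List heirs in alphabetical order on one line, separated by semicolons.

Eirik 2/9; Gudrun 2/27; Hakon 2/27; Jorunn 2/27; Kolbein 1/3; Ragna 2/9

There is no surviving spouse, so the entire estate passes to Frida's descendants per capita at each generation.
At generation 1 (Dagny, Kolbein, Vidar) there are 3 shares of (1)/3 = 1/3 each.
Living: Kolbein — each takes 1/3.
Deceased: Dagny and Vidar. Their combined 2/3 is pooled and carried to generation 2.
At generation 2 (Ragna, Asgeir, Eirik) there are 3 shares of (2/3)/3 = 2/9 each.
Living: Ragna and Eirik — each takes 2/9.
Deceased: Asgeir. That 2/9 share is carried to generation 3.
At generation 3 (Gudrun, Hakon, Jorunn) there are 3 shares of (2/9)/3 = 2/27 each.
Living: Gudrun, Hakon, and Jorunn — each takes 2/27.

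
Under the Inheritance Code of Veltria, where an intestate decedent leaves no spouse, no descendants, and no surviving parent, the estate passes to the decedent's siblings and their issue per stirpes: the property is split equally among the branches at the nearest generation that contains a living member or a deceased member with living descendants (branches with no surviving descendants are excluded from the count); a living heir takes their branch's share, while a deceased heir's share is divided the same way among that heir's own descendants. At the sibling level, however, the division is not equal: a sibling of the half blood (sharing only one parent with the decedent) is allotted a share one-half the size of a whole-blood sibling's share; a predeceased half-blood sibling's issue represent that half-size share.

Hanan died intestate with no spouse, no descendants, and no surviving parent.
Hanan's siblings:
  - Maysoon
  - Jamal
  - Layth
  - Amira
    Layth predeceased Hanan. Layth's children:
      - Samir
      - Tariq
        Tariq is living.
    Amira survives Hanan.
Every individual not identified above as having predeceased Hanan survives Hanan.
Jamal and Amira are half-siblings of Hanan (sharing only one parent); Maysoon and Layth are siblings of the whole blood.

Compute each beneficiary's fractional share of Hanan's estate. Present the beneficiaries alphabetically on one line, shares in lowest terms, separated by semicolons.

Amira 1/6; Jamal 1/6; Maysoon 1/3; Samir 1/6; Tariq 1/6

No spouse, descendants, or parent survives, so the estate passes to Hanan's siblings per stirpes.
Half-blood siblings count for one-half the weight of whole-blood siblings at the initial division.
Dividing 1 in proportion to weights (total weight 3): Maysoon (weight 1) → 1/3; Jamal (weight 1/2) → 1/6; Layth (weight 1) → 1/3; Amira (weight 1/2) → 1/6.
Maysoon is living and takes 1/3.
Jamal is living and takes 1/6.
Layth predeceased; the 1/3 allotted to Layth's branch passes to Layth's issue by representation.
The 1/3 is divided into 2 equal shares of 1/6 among Samir, Tariq.
Samir is living and takes 1/6.
Tariq is living and takes 1/6.
Amira is living and takes 1/6.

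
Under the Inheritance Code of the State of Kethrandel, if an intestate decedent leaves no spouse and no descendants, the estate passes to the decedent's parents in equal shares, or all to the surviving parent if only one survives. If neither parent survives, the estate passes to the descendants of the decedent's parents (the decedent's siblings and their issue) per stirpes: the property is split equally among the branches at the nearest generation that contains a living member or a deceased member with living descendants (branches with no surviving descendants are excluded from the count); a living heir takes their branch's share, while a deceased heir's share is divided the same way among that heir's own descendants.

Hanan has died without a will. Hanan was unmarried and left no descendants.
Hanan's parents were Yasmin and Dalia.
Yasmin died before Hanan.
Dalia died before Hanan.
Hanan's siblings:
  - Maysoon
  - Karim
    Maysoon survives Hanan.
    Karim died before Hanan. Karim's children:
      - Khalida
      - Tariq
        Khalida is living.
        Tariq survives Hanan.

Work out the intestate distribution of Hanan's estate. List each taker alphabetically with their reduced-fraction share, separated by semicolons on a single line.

Neither parent survives and there are no descendants, so the estate passes to Hanan's siblings and their issue per stirpes.
The estate is divided into 2 equal shares of 1/2 among Maysoon, Karim.
Maysoon is living and takes 1/2.
Karim predeceased; the 1/2 allotted to Karim's branch passes to Karim's issue by representation.
The 1/2 is divided into 2 equal shares of 1/4 among Khalida, Tariq.
Khalida is living and takes 1/4.
Tariq is living and takes 1/4.

Khalida 1/4; Maysoon 1/2; Tariq 1/4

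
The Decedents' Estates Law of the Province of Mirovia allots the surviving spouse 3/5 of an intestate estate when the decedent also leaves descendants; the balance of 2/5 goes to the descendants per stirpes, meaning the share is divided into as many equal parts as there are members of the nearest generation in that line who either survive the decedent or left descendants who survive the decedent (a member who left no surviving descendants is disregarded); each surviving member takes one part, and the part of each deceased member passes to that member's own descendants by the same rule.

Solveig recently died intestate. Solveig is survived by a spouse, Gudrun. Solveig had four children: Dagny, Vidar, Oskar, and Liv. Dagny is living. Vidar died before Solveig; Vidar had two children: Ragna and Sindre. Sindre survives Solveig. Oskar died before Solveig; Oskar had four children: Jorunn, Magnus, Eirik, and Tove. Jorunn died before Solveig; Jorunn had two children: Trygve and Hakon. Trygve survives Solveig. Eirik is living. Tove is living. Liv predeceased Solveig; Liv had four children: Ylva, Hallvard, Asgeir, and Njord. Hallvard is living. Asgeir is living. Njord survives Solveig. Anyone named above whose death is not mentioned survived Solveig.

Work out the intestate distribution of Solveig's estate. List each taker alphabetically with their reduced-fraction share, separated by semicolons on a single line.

Gudrun, as surviving spouse, takes 3/5.
The remaining 2/5 passes to Solveig's descendants per stirpes.
The 2/5 is divided into 4 equal shares of 1/10 among Dagny, Vidar, Oskar, Liv.
Dagny is living and takes 1/10.
Vidar predeceased; the 1/10 allotted to Vidar's branch passes to Vidar's issue by representation.
The 1/10 is divided into 2 equal shares of 1/20 among Ragna, Sindre.
Ragna is living and takes 1/20.
Sindre is living and takes 1/20.
Oskar predeceased; the 1/10 allotted to Oskar's branch passes to Oskar's issue by representation.
The 1/10 is divided into 4 equal shares of 1/40 among Jorunn, Magnus, Eirik, Tove.
Jorunn predeceased; the 1/40 allotted to Jorunn's branch passes to Jorunn's issue by representation.
The 1/40 is divided into 2 equal shares of 1/80 among Trygve, Hakon.
Trygve is living and takes 1/80.
Hakon is living and takes 1/80.
Magnus is living and takes 1/40.
Eirik is living and takes 1/40.
Tove is living and takes 1/40.
Liv predeceased; the 1/10 allotted to Liv's branch passes to Liv's issue by representation.
The 1/10 is divided into 4 equal shares of 1/40 among Ylva, Hallvard, Asgeir, Njord.
Ylva is living and takes 1/40.
Hallvard is living and takes 1/40.
Asgeir is living and takes 1/40.
Njord is living and takes 1/40.

Asgeir 1/40; Dagny 1/10; Eirik 1/40; Gudrun 3/5; Hakon 1/80; Hallvard 1/40; Magnus 1/40; Njord 1/40; Ragna 1/20; Sindre 1/20; Tove 1/40; Trygve 1/80; Ylva 1/40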